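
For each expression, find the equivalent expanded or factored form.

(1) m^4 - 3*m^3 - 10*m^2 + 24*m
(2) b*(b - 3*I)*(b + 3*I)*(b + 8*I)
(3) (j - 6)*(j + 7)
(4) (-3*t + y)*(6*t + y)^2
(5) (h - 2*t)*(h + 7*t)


(1) = m*(m - 4)*(m - 2)*(m + 3)
(2) = b^4 + 8*I*b^3 + 9*b^2 + 72*I*b
(3) = j^2 + j - 42
(4) = -108*t^3 + 9*t*y^2 + y^3
(5) = h^2 + 5*h*t - 14*t^2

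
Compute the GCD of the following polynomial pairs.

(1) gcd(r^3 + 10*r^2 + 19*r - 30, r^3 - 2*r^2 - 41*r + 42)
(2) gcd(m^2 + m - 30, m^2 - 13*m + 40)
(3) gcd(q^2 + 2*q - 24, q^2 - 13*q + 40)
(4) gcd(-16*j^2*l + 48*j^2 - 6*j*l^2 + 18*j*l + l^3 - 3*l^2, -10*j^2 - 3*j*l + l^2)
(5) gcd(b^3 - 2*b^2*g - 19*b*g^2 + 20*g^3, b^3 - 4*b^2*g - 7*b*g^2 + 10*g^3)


(1) = gcd((r - 1)*(r + 5)*(r + 6), (r - 7)*(r - 1)*(r + 6)) = r^2 + 5*r - 6
(2) = gcd((m - 5)*(m + 6), (m - 8)*(m - 5)) = m - 5
(3) = gcd((q - 4)*(q + 6), (q - 8)*(q - 5)) = 1
(4) = 2*j + l
(5) = b^2 - 6*b*g + 5*g^2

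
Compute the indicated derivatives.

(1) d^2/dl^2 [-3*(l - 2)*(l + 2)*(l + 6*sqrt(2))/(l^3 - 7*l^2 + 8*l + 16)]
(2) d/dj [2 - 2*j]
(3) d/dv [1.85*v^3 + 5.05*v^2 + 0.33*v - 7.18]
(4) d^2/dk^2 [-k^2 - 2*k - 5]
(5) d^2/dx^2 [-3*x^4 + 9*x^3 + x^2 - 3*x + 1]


(1) = 6*(-6*sqrt(2)*l^4 - 7*l^4 - 48*sqrt(2)*l^3 - 20*l^3 - 36*l^2 - 240*sqrt(2)*l + 20*l - 32 + 168*sqrt(2))/(l^7 - 13*l^6 + 51*l^5 - 15*l^4 - 240*l^3 + 96*l^2 + 512*l + 256)
(2) = -2
(3) = 5.55*v^2 + 10.1*v + 0.33
(4) = -2
(5) = -36*x^2 + 54*x + 2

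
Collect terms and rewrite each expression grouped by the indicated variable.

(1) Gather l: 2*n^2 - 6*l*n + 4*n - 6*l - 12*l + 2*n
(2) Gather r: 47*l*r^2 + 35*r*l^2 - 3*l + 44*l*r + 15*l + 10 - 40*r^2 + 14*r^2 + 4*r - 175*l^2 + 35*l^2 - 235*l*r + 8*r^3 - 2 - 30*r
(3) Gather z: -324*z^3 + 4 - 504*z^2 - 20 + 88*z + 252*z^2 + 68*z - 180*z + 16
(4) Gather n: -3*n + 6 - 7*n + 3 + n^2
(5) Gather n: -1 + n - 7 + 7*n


(1) = l*(-6*n - 18) + 2*n^2 + 6*n
(2) = -140*l^2 + 12*l + 8*r^3 + r^2*(47*l - 26) + r*(35*l^2 - 191*l - 26) + 8
(3) = -324*z^3 - 252*z^2 - 24*z
(4) = n^2 - 10*n + 9
(5) = 8*n - 8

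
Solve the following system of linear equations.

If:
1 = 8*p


Then:
p = 1/8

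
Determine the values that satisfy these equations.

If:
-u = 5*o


Then:
o = -u/5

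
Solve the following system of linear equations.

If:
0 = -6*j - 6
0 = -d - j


Then:
d = 1
j = -1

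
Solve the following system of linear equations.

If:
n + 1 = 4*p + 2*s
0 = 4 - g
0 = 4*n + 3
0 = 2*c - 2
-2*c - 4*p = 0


Then:
c = 1
g = 4
n = -3/4
p = -1/2
s = 9/8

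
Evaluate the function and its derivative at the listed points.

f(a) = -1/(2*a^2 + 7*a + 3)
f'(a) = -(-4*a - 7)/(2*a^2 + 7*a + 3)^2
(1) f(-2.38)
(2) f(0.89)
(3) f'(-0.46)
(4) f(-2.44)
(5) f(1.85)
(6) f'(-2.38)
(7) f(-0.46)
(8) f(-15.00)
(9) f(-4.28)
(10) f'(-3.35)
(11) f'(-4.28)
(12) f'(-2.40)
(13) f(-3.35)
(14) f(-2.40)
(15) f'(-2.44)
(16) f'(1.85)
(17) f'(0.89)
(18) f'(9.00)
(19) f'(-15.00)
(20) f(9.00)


(1) = 0.43
(2) = -0.09
(3) = 124.97
(4) = 0.46
(5) = -0.04
(6) = -0.46
(7) = -4.92
(8) = -0.00
(9) = -0.10
(10) = -1.61
(11) = -0.11
(12) = -0.50
(13) = -0.50
(14) = 0.44
(15) = -0.58
(16) = 0.03
(17) = 0.09
(18) = 0.00
(19) = -0.00
(20) = -0.00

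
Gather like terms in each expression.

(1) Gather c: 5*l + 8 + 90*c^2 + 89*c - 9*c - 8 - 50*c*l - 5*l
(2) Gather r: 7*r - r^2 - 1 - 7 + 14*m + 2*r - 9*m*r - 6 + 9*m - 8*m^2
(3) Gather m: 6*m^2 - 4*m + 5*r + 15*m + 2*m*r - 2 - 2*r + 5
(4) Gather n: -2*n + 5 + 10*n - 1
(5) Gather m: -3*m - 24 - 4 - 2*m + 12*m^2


(1) = 90*c^2 + c*(80 - 50*l)
(2) = -8*m^2 + 23*m - r^2 + r*(9 - 9*m) - 14
(3) = 6*m^2 + m*(2*r + 11) + 3*r + 3
(4) = 8*n + 4
(5) = 12*m^2 - 5*m - 28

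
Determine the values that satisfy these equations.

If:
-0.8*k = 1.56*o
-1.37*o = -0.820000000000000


Then:
k = -1.17
o = 0.60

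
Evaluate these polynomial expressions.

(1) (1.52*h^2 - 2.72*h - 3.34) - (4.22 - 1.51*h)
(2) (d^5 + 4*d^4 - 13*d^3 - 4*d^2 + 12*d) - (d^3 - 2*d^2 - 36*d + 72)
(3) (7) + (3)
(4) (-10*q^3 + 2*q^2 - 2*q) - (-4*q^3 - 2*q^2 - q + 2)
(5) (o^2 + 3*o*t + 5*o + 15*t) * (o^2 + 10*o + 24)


(1) = 1.52*h^2 - 1.21*h - 7.56
(2) = d^5 + 4*d^4 - 14*d^3 - 2*d^2 + 48*d - 72
(3) = 10
(4) = -6*q^3 + 4*q^2 - q - 2
(5) = o^4 + 3*o^3*t + 15*o^3 + 45*o^2*t + 74*o^2 + 222*o*t + 120*o + 360*t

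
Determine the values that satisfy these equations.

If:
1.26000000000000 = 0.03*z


Then:
z = 42.00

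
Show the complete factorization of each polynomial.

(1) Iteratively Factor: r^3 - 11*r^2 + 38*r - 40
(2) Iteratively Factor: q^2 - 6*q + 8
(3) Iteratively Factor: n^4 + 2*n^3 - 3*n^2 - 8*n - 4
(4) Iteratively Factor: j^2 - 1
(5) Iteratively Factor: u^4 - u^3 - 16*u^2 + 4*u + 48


(1) = (r - 5)*(r^2 - 6*r + 8) = (r - 5)*(r - 4)*(r - 2)
(2) = (q - 2)*(q - 4)
(3) = (n + 1)*(n^3 + n^2 - 4*n - 4) = (n - 2)*(n + 1)*(n^2 + 3*n + 2) = (n - 2)*(n + 1)*(n + 2)*(n + 1)
(4) = (j + 1)*(j - 1)
(5) = (u + 2)*(u^3 - 3*u^2 - 10*u + 24) = (u + 2)*(u + 3)*(u^2 - 6*u + 8) = (u - 2)*(u + 2)*(u + 3)*(u - 4)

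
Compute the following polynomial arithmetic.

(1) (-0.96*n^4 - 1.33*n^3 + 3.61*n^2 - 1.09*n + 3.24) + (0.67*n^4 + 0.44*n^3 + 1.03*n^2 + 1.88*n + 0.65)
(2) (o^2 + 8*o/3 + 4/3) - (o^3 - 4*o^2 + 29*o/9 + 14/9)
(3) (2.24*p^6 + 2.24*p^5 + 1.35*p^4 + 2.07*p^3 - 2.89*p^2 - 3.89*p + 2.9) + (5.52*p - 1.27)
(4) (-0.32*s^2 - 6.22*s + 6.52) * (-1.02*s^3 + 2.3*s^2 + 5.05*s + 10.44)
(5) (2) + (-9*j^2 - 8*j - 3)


(1) = -0.29*n^4 - 0.89*n^3 + 4.64*n^2 + 0.79*n + 3.89
(2) = -o^3 + 5*o^2 - 5*o/9 - 2/9
(3) = 2.24*p^6 + 2.24*p^5 + 1.35*p^4 + 2.07*p^3 - 2.89*p^2 + 1.63*p + 1.63
(4) = 0.3264*s^5 + 5.6084*s^4 - 22.5724*s^3 - 19.7558*s^2 - 32.0108*s + 68.0688
(5) = -9*j^2 - 8*j - 1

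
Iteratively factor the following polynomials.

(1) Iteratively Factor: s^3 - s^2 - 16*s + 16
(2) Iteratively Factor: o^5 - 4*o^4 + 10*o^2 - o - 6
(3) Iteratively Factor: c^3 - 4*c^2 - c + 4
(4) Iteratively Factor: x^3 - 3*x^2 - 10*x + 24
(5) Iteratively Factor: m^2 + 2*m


(1) = (s - 4)*(s^2 + 3*s - 4) = (s - 4)*(s + 4)*(s - 1)
(2) = (o + 1)*(o^4 - 5*o^3 + 5*o^2 + 5*o - 6) = (o - 3)*(o + 1)*(o^3 - 2*o^2 - o + 2) = (o - 3)*(o + 1)^2*(o^2 - 3*o + 2) = (o - 3)*(o - 2)*(o + 1)^2*(o - 1)
(3) = (c - 1)*(c^2 - 3*c - 4) = (c - 1)*(c + 1)*(c - 4)
(4) = (x + 3)*(x^2 - 6*x + 8) = (x - 2)*(x + 3)*(x - 4)
(5) = (m)*(m + 2)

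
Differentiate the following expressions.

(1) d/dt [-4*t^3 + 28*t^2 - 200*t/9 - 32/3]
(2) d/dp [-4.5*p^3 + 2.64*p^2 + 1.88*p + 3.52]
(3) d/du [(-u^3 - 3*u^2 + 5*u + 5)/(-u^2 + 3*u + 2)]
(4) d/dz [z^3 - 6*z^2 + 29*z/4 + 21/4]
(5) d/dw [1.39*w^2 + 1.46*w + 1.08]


(1) = -12*t^2 + 56*t - 200/9
(2) = -13.5*p^2 + 5.28*p + 1.88
(3) = (u^4 - 6*u^3 - 10*u^2 - 2*u - 5)/(u^4 - 6*u^3 + 5*u^2 + 12*u + 4)
(4) = 3*z^2 - 12*z + 29/4
(5) = 2.78*w + 1.46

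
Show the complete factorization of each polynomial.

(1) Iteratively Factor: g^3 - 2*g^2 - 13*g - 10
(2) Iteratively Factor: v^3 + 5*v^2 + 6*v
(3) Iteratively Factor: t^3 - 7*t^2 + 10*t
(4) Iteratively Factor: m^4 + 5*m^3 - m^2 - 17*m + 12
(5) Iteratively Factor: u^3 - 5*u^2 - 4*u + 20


(1) = (g - 5)*(g^2 + 3*g + 2) = (g - 5)*(g + 1)*(g + 2)
(2) = (v + 3)*(v^2 + 2*v) = v*(v + 3)*(v + 2)
(3) = (t - 5)*(t^2 - 2*t) = (t - 5)*(t - 2)*(t)
(4) = (m + 3)*(m^3 + 2*m^2 - 7*m + 4) = (m - 1)*(m + 3)*(m^2 + 3*m - 4) = (m - 1)^2*(m + 3)*(m + 4)
(5) = (u - 5)*(u^2 - 4) = (u - 5)*(u - 2)*(u + 2)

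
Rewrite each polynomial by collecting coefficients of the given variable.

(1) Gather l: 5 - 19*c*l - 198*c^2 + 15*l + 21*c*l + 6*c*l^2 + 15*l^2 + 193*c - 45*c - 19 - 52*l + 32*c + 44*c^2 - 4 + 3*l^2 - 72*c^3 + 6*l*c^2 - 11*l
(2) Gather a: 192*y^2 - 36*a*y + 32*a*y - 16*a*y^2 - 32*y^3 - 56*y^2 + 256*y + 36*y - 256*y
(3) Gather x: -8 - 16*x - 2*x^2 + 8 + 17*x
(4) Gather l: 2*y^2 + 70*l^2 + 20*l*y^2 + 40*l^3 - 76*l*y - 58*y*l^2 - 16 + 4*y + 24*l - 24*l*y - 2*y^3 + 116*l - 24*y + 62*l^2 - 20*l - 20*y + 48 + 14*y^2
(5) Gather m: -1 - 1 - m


(1) = -72*c^3 - 154*c^2 + 180*c + l^2*(6*c + 18) + l*(6*c^2 + 2*c - 48) - 18
(2) = a*(-16*y^2 - 4*y) - 32*y^3 + 136*y^2 + 36*y
(3) = -2*x^2 + x
(4) = 40*l^3 + l^2*(132 - 58*y) + l*(20*y^2 - 100*y + 120) - 2*y^3 + 16*y^2 - 40*y + 32
(5) = -m - 2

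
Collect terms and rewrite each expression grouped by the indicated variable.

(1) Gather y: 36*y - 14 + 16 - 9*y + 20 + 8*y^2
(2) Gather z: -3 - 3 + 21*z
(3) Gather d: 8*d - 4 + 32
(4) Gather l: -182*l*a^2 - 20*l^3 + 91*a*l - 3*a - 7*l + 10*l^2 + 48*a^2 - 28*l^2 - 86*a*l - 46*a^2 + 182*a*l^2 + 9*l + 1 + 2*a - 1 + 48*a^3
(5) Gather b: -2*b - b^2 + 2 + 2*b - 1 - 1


(1) = 8*y^2 + 27*y + 22
(2) = 21*z - 6
(3) = 8*d + 28
(4) = 48*a^3 + 2*a^2 - a - 20*l^3 + l^2*(182*a - 18) + l*(-182*a^2 + 5*a + 2)
(5) = -b^2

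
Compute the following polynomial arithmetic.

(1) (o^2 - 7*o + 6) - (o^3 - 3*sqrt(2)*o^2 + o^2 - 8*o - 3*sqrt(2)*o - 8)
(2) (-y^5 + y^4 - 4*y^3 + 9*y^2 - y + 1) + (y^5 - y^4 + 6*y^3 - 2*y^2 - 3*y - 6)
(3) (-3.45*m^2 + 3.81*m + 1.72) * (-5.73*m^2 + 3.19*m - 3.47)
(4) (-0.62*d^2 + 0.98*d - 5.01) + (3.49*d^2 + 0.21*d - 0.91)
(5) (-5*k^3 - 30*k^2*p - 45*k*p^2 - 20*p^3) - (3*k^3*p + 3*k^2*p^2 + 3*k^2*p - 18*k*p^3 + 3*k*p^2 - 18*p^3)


(1) = -o^3 + 3*sqrt(2)*o^2 + o + 3*sqrt(2)*o + 14
(2) = 2*y^3 + 7*y^2 - 4*y - 5
(3) = 19.7685*m^4 - 32.8368*m^3 + 14.2698*m^2 - 7.7339*m - 5.9684
(4) = 2.87*d^2 + 1.19*d - 5.92
(5) = -3*k^3*p - 5*k^3 - 3*k^2*p^2 - 33*k^2*p + 18*k*p^3 - 48*k*p^2 - 2*p^3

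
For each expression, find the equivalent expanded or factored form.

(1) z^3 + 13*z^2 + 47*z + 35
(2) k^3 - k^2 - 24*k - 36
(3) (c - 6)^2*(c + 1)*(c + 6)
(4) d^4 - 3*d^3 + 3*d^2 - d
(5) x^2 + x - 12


(1) = (z + 1)*(z + 5)*(z + 7)
(2) = (k - 6)*(k + 2)*(k + 3)
(3) = c^4 - 5*c^3 - 42*c^2 + 180*c + 216
(4) = d*(d - 1)^3
(5) = (x - 3)*(x + 4)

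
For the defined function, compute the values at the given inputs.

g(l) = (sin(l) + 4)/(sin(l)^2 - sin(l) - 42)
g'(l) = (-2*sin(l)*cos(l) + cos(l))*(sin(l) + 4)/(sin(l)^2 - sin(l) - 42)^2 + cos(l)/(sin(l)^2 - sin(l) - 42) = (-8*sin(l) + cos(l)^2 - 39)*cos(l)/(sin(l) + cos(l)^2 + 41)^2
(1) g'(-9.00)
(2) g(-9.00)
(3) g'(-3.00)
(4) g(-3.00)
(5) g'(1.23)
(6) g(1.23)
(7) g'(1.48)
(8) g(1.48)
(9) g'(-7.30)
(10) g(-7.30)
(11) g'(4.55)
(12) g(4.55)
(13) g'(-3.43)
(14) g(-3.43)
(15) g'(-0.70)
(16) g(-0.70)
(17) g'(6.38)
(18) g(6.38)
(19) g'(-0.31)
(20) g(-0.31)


(1) = 0.02
(2) = -0.09
(3) = 0.02
(4) = -0.09
(5) = -0.01
(6) = -0.12
(7) = -0.00
(8) = -0.12
(9) = -0.01
(10) = -0.08
(11) = 0.00
(12) = -0.08
(13) = 0.02
(14) = -0.10
(15) = -0.02
(16) = -0.08
(17) = -0.02
(18) = -0.10
(19) = -0.02
(20) = -0.09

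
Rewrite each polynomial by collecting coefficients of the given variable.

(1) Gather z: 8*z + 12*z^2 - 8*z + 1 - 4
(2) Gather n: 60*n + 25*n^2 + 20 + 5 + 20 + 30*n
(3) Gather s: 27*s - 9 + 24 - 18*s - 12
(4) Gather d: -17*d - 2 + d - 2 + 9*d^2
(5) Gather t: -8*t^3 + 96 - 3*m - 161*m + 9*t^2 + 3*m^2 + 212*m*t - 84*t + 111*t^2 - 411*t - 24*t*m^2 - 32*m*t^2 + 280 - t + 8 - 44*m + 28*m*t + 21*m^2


(1) = 12*z^2 - 3
(2) = 25*n^2 + 90*n + 45
(3) = 9*s + 3
(4) = 9*d^2 - 16*d - 4
(5) = 24*m^2 - 208*m - 8*t^3 + t^2*(120 - 32*m) + t*(-24*m^2 + 240*m - 496) + 384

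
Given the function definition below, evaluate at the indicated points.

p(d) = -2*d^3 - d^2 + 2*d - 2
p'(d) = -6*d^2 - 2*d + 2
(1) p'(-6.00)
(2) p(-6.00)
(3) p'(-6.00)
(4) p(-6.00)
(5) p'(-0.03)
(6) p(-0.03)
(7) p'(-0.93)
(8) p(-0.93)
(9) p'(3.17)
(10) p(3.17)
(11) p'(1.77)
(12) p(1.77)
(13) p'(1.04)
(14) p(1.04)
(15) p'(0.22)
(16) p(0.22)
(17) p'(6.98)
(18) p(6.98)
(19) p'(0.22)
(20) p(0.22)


(1) = -202.00
(2) = 382.00
(3) = -202.00
(4) = 382.00
(5) = 2.05
(6) = -2.06
(7) = -1.33
(8) = -3.12
(9) = -64.63
(10) = -69.42
(11) = -20.34
(12) = -12.68
(13) = -6.57
(14) = -3.25
(15) = 1.27
(16) = -1.63
(17) = -304.28
(18) = -716.90
(19) = 1.27
(20) = -1.63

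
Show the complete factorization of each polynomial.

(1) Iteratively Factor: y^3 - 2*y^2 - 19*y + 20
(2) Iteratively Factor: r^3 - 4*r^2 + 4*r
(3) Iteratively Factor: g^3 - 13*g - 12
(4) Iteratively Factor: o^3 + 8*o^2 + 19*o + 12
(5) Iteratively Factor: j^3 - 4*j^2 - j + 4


(1) = (y - 5)*(y^2 + 3*y - 4) = (y - 5)*(y - 1)*(y + 4)
(2) = (r - 2)*(r^2 - 2*r) = (r - 2)^2*(r)
(3) = (g + 3)*(g^2 - 3*g - 4) = (g - 4)*(g + 3)*(g + 1)
(4) = (o + 4)*(o^2 + 4*o + 3) = (o + 3)*(o + 4)*(o + 1)
(5) = (j + 1)*(j^2 - 5*j + 4) = (j - 1)*(j + 1)*(j - 4)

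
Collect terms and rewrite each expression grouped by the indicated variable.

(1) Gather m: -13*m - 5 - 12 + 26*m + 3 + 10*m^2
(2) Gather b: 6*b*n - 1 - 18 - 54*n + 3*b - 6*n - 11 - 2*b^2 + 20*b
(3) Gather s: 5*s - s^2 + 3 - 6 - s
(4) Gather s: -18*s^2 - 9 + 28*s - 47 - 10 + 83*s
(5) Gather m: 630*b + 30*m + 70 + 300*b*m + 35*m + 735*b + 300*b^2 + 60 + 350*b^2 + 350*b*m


(1) = 10*m^2 + 13*m - 14
(2) = -2*b^2 + b*(6*n + 23) - 60*n - 30
(3) = -s^2 + 4*s - 3
(4) = -18*s^2 + 111*s - 66
(5) = 650*b^2 + 1365*b + m*(650*b + 65) + 130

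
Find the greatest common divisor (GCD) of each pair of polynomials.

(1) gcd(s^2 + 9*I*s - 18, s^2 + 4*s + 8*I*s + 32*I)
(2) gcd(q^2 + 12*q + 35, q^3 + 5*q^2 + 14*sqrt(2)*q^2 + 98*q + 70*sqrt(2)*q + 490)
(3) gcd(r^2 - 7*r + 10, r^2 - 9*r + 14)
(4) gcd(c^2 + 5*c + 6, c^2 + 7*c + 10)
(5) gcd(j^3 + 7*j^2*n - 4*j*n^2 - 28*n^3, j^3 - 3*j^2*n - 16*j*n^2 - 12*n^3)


(1) = 1
(2) = gcd((q + 5)*(q + 7), (q + 5)*(q + 7*sqrt(2))^2) = q + 5
(3) = gcd((r - 5)*(r - 2), (r - 7)*(r - 2)) = r - 2
(4) = gcd((c + 2)*(c + 3), (c + 2)*(c + 5)) = c + 2
(5) = j + 2*n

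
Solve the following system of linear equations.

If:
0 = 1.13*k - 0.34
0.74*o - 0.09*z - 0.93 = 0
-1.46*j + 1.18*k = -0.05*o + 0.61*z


Then:
j = 0.286220606592773 - 0.413643095149944*z
k = 0.30
o = 0.121621621621622*z + 1.25675675675676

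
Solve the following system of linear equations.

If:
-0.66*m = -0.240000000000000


Then:
m = 0.36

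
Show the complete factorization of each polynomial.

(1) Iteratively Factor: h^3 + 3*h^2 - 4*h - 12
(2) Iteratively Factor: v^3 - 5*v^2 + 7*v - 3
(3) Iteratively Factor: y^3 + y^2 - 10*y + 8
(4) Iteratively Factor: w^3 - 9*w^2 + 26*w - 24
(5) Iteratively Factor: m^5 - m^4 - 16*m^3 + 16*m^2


(1) = (h + 2)*(h^2 + h - 6) = (h - 2)*(h + 2)*(h + 3)
(2) = (v - 1)*(v^2 - 4*v + 3) = (v - 1)^2*(v - 3)
(3) = (y - 2)*(y^2 + 3*y - 4) = (y - 2)*(y + 4)*(y - 1)
(4) = (w - 3)*(w^2 - 6*w + 8) = (w - 3)*(w - 2)*(w - 4)
(5) = (m - 1)*(m^4 - 16*m^2) = (m - 1)*(m + 4)*(m^3 - 4*m^2) = (m - 4)*(m - 1)*(m + 4)*(m^2) = m*(m - 4)*(m - 1)*(m + 4)*(m)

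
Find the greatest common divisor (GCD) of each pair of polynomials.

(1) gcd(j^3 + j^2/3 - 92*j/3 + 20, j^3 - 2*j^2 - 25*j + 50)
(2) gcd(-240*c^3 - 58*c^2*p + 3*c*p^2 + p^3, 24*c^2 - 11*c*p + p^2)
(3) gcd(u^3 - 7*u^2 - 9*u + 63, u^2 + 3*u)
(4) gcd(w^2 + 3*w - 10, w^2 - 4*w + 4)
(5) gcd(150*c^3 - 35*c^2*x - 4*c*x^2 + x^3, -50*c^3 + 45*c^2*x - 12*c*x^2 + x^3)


(1) = j - 5
(2) = gcd((-8*c + p)*(5*c + p)*(6*c + p), (-8*c + p)*(-3*c + p)) = -8*c + p
(3) = gcd((u - 7)*(u - 3)*(u + 3), u*(u + 3)) = u + 3
(4) = gcd((w - 2)*(w + 5), (w - 2)^2) = w - 2
(5) = gcd((-5*c + x)^2*(6*c + x), (-5*c + x)^2*(-2*c + x)) = 25*c^2 - 10*c*x + x^2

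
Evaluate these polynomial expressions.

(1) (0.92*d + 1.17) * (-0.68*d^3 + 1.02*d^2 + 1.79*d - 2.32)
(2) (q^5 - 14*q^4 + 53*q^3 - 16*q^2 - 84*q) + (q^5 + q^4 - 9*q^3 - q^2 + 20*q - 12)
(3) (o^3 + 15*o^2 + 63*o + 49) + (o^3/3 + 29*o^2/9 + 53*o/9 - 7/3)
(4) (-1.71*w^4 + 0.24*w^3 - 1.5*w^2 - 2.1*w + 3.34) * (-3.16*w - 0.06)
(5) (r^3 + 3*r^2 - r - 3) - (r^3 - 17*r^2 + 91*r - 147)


(1) = -0.6256*d^4 + 0.1428*d^3 + 2.8402*d^2 - 0.0401*d - 2.7144
(2) = 2*q^5 - 13*q^4 + 44*q^3 - 17*q^2 - 64*q - 12
(3) = 4*o^3/3 + 164*o^2/9 + 620*o/9 + 140/3
(4) = 5.4036*w^5 - 0.6558*w^4 + 4.7256*w^3 + 6.726*w^2 - 10.4284*w - 0.2004
(5) = 20*r^2 - 92*r + 144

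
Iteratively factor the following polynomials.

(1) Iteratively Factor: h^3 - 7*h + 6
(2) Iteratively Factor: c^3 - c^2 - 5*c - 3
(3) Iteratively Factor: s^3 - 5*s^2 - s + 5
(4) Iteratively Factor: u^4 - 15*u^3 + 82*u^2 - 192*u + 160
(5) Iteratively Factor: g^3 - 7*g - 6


(1) = (h + 3)*(h^2 - 3*h + 2) = (h - 1)*(h + 3)*(h - 2)
(2) = (c + 1)*(c^2 - 2*c - 3) = (c - 3)*(c + 1)*(c + 1)
(3) = (s + 1)*(s^2 - 6*s + 5) = (s - 1)*(s + 1)*(s - 5)
(4) = (u - 4)*(u^3 - 11*u^2 + 38*u - 40) = (u - 4)*(u - 2)*(u^2 - 9*u + 20) = (u - 5)*(u - 4)*(u - 2)*(u - 4)
(5) = (g + 1)*(g^2 - g - 6) = (g - 3)*(g + 1)*(g + 2)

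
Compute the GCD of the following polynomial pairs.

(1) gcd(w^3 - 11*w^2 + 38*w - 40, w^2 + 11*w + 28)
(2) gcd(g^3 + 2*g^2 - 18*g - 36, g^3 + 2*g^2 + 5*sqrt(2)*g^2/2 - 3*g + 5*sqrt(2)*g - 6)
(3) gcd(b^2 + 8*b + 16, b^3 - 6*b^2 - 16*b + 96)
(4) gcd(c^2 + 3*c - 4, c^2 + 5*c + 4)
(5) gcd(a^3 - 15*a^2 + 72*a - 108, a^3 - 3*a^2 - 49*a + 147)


(1) = 1
(2) = g^2 + g*(2 + 3*sqrt(2)) + 6*sqrt(2)
(3) = gcd((b + 4)^2, (b - 6)*(b - 4)*(b + 4)) = b + 4
(4) = c + 4
(5) = gcd((a - 6)^2*(a - 3), (a - 7)*(a - 3)*(a + 7)) = a - 3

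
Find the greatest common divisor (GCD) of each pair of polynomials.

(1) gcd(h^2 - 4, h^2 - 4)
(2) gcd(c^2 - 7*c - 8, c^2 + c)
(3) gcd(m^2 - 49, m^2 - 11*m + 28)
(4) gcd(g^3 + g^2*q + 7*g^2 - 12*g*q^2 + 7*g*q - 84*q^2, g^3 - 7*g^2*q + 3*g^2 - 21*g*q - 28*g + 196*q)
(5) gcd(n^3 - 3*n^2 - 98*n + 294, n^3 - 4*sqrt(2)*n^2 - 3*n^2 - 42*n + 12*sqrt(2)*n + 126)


(1) = h^2 - 4
(2) = c + 1
(3) = gcd((m - 7)*(m + 7), (m - 7)*(m - 4)) = m - 7
(4) = g + 7
(5) = n^2 + n*(-7*sqrt(2) - 3) + 21*sqrt(2)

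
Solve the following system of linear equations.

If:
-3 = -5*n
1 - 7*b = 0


Then:
b = 1/7
n = 3/5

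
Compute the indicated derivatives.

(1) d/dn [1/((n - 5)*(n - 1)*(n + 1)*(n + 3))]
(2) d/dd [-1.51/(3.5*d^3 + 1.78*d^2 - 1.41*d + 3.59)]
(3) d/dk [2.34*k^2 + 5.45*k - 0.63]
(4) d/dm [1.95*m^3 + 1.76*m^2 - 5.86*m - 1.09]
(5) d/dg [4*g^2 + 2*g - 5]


(1) = 2*(-2*n^3 + 3*n^2 + 16*n - 1)/(n^8 - 4*n^7 - 28*n^6 + 68*n^5 + 278*n^4 - 124*n^3 - 476*n^2 + 60*n + 225)
(2) = (15.855*d^2 + 5.3756*d - 2.1291)/(3.5*d^3 + 1.78*d^2 - 1.41*d + 3.59)^2
(3) = 4.68*k + 5.45
(4) = 5.85*m^2 + 3.52*m - 5.86
(5) = 8*g + 2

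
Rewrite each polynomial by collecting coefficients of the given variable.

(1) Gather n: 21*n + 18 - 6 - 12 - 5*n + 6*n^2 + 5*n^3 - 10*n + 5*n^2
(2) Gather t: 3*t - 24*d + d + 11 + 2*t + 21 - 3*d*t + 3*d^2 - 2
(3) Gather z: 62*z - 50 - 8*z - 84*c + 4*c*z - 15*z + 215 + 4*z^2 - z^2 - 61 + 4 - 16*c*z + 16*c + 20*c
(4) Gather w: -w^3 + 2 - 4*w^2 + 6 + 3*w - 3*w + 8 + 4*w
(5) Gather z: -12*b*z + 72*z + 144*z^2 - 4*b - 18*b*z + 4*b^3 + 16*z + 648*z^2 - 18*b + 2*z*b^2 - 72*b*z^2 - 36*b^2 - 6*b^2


(1) = 5*n^3 + 11*n^2 + 6*n
(2) = 3*d^2 - 23*d + t*(5 - 3*d) + 30
(3) = -48*c + 3*z^2 + z*(39 - 12*c) + 108
(4) = -w^3 - 4*w^2 + 4*w + 16
(5) = 4*b^3 - 42*b^2 - 22*b + z^2*(792 - 72*b) + z*(2*b^2 - 30*b + 88)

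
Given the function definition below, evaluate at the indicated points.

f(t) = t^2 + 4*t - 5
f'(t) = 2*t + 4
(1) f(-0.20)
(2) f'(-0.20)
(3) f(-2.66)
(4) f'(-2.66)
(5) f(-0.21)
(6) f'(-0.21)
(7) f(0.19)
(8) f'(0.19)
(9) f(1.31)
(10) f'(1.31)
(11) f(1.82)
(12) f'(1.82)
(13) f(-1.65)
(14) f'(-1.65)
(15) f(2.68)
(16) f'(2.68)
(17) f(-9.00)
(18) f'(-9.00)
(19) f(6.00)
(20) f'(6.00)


(1) = -5.76
(2) = 3.60
(3) = -8.56
(4) = -1.32
(5) = -5.80
(6) = 3.58
(7) = -4.20
(8) = 4.38
(9) = 1.96
(10) = 6.62
(11) = 5.59
(12) = 7.64
(13) = -8.88
(14) = 0.70
(15) = 12.90
(16) = 9.36
(17) = 40.00
(18) = -14.00
(19) = 55.00
(20) = 16.00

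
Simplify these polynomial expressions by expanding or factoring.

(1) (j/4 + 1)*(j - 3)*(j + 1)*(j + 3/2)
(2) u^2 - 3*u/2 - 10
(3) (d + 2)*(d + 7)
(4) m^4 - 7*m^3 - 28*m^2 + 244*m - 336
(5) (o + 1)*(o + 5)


(1) = j^4/4 + 7*j^3/8 - 2*j^2 - 57*j/8 - 9/2
(2) = (u - 4)*(u + 5/2)
(3) = d^2 + 9*d + 14
(4) = (m - 7)*(m - 4)*(m - 2)*(m + 6)
(5) = o^2 + 6*o + 5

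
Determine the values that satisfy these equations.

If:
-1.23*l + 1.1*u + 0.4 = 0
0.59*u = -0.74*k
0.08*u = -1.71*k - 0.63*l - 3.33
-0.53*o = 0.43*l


Then:
k = -3.91
l = 4.72
o = -3.83
u = 4.91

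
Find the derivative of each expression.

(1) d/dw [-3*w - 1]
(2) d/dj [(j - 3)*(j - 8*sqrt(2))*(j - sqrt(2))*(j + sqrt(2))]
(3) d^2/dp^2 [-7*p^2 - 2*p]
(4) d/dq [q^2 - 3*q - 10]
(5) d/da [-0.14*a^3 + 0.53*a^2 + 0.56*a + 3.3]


(1) = -3
(2) = 4*j^3 - 24*sqrt(2)*j^2 - 9*j^2 - 4*j + 48*sqrt(2)*j + 6 + 16*sqrt(2)
(3) = -14
(4) = 2*q - 3
(5) = -0.42*a^2 + 1.06*a + 0.56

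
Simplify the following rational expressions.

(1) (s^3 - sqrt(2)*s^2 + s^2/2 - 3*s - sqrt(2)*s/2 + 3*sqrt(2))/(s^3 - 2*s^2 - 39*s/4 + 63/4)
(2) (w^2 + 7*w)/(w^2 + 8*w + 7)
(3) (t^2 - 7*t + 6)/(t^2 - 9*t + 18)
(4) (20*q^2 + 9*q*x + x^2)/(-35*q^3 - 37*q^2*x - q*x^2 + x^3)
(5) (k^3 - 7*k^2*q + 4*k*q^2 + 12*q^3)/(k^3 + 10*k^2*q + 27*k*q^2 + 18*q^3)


(1) = (8*s^2 + s*(16 - 8*sqrt(2)) - 16*sqrt(2))/(8*s^2 - 4*s - 84)
(2) = w/(w + 1)
(3) = (t - 1)/(t - 3)
(4) = (4*q + x)/(-7*q^2 - 6*q*x + x^2)
(5) = (k^2 - 8*k*q + 12*q^2)/(k^2 + 9*k*q + 18*q^2)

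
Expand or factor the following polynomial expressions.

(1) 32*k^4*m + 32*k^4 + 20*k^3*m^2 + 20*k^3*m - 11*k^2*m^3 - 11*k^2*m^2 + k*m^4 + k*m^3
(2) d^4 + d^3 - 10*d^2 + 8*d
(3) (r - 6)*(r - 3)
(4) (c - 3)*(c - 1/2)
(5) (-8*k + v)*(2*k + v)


(1) = (-8*k + m)*(-4*k + m)*(k + m)*(k*m + k)
(2) = d*(d - 2)*(d - 1)*(d + 4)
(3) = r^2 - 9*r + 18
(4) = c^2 - 7*c/2 + 3/2
(5) = -16*k^2 - 6*k*v + v^2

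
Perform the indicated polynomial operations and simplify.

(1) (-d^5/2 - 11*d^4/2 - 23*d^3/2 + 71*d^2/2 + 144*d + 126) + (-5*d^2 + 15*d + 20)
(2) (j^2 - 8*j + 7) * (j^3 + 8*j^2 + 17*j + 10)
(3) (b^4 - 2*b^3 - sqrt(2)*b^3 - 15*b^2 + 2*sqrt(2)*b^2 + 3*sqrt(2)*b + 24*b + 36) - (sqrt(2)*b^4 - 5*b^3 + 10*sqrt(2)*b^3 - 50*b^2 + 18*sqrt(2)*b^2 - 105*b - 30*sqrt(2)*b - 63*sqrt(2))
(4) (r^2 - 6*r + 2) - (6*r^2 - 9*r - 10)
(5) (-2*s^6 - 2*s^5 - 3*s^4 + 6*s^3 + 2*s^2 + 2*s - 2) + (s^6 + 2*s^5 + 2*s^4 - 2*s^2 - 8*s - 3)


(1) = -d^5/2 - 11*d^4/2 - 23*d^3/2 + 61*d^2/2 + 159*d + 146
(2) = j^5 - 40*j^3 - 70*j^2 + 39*j + 70
(3) = -sqrt(2)*b^4 + b^4 - 11*sqrt(2)*b^3 + 3*b^3 - 16*sqrt(2)*b^2 + 35*b^2 + 33*sqrt(2)*b + 129*b + 36 + 63*sqrt(2)
(4) = -5*r^2 + 3*r + 12
(5) = -s^6 - s^4 + 6*s^3 - 6*s - 5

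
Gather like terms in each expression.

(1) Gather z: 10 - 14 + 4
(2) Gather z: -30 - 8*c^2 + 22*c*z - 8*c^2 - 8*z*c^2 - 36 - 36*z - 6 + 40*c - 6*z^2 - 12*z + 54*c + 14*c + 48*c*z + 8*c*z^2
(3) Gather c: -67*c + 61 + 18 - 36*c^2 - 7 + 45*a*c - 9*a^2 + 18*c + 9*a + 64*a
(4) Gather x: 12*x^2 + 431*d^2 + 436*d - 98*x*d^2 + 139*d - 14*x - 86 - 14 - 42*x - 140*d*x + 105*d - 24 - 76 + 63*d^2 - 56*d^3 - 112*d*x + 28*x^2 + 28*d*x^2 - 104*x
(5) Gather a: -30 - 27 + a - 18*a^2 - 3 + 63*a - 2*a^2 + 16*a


(1) = 0
(2) = -16*c^2 + 108*c + z^2*(8*c - 6) + z*(-8*c^2 + 70*c - 48) - 72
(3) = -9*a^2 + 73*a - 36*c^2 + c*(45*a - 49) + 72
(4) = -56*d^3 + 494*d^2 + 680*d + x^2*(28*d + 40) + x*(-98*d^2 - 252*d - 160) - 200
(5) = -20*a^2 + 80*a - 60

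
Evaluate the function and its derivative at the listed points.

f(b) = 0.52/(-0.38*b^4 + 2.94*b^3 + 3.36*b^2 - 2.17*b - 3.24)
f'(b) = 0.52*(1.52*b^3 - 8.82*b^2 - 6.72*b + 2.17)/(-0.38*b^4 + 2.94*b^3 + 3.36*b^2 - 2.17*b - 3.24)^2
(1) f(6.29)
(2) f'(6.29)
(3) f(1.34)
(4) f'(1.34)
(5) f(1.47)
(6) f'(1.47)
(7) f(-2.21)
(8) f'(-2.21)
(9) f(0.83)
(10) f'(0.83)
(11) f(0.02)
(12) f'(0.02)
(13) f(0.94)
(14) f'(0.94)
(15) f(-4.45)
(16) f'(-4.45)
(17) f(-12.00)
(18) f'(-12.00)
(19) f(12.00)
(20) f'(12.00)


(1) = 0.00
(2) = -0.00
(3) = 0.09
(4) = -0.30
(5) = 0.06
(6) = -0.16
(7) = -0.02
(8) = -0.04
(9) = -0.42
(10) = -2.98
(11) = -0.16
(12) = 0.10
(13) = -3.14
(14) = -202.29
(15) = -0.00
(16) = -0.00
(17) = -0.00
(18) = -0.00
(19) = -0.00
(20) = 0.00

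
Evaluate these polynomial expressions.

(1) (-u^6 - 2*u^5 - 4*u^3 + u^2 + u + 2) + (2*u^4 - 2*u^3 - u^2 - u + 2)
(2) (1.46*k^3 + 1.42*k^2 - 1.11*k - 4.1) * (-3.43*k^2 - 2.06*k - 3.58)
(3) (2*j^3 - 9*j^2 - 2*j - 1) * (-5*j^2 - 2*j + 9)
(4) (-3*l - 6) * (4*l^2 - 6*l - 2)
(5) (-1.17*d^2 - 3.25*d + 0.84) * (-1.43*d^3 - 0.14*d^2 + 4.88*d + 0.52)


(1) = -u^6 - 2*u^5 + 2*u^4 - 6*u^3 + 4
(2) = -5.0078*k^5 - 7.8782*k^4 - 4.3447*k^3 + 11.266*k^2 + 12.4198*k + 14.678
(3) = -10*j^5 + 41*j^4 + 46*j^3 - 72*j^2 - 16*j - 9
(4) = -12*l^3 - 6*l^2 + 42*l + 12
(5) = 1.6731*d^5 + 4.8113*d^4 - 6.4558*d^3 - 16.586*d^2 + 2.4092*d + 0.4368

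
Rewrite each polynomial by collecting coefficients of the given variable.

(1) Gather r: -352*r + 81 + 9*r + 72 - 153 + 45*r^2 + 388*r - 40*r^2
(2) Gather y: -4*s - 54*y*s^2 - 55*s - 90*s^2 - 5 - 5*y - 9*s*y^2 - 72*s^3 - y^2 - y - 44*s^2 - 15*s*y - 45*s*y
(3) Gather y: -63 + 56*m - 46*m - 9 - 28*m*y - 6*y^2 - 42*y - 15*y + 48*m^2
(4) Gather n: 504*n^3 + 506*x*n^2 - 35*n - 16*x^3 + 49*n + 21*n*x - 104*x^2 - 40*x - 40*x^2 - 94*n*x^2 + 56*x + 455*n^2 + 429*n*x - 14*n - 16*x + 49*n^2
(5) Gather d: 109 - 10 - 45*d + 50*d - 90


(1) = 5*r^2 + 45*r
(2) = -72*s^3 - 134*s^2 - 59*s + y^2*(-9*s - 1) + y*(-54*s^2 - 60*s - 6) - 5
(3) = 48*m^2 + 10*m - 6*y^2 + y*(-28*m - 57) - 72
(4) = 504*n^3 + n^2*(506*x + 504) + n*(-94*x^2 + 450*x) - 16*x^3 - 144*x^2
(5) = 5*d + 9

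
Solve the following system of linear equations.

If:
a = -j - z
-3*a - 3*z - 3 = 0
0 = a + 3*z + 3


Then:
a = 0
j = 1
z = -1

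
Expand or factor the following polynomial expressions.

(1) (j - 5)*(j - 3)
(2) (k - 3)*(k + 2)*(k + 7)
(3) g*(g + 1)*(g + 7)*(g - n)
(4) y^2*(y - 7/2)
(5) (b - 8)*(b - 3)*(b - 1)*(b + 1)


(1) = j^2 - 8*j + 15
(2) = k^3 + 6*k^2 - 13*k - 42
(3) = g^4 - g^3*n + 8*g^3 - 8*g^2*n + 7*g^2 - 7*g*n
(4) = y^3 - 7*y^2/2
(5) = b^4 - 11*b^3 + 23*b^2 + 11*b - 24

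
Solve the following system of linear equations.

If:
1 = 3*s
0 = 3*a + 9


Then:
a = -3
s = 1/3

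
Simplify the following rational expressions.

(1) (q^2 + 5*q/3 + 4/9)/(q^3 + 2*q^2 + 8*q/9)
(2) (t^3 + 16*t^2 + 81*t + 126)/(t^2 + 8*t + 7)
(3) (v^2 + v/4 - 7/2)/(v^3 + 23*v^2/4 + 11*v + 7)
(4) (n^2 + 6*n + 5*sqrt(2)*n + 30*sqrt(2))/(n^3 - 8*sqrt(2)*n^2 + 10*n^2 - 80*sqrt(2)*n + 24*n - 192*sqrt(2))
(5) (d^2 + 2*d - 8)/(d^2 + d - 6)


(1) = (3*q + 1)/(3*q^2 + 2*q)
(2) = (t^2 + 9*t + 18)/(t + 1)
(3) = (4*v - 7)/(4*v^2 + 15*v + 14)
(4) = (n + 5*sqrt(2))/(n^2 + n*(4 - 8*sqrt(2)) - 32*sqrt(2))
(5) = (d + 4)/(d + 3)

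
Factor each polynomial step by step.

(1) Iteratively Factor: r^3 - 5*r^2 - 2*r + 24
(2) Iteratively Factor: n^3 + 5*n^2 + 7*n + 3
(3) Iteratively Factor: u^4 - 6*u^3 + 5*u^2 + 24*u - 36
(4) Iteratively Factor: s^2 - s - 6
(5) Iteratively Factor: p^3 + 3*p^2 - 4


(1) = (r + 2)*(r^2 - 7*r + 12) = (r - 4)*(r + 2)*(r - 3)
(2) = (n + 1)*(n^2 + 4*n + 3) = (n + 1)^2*(n + 3)
(3) = (u - 3)*(u^3 - 3*u^2 - 4*u + 12) = (u - 3)^2*(u^2 - 4) = (u - 3)^2*(u - 2)*(u + 2)
(4) = (s - 3)*(s + 2)
(5) = (p + 2)*(p^2 + p - 2) = (p + 2)^2*(p - 1)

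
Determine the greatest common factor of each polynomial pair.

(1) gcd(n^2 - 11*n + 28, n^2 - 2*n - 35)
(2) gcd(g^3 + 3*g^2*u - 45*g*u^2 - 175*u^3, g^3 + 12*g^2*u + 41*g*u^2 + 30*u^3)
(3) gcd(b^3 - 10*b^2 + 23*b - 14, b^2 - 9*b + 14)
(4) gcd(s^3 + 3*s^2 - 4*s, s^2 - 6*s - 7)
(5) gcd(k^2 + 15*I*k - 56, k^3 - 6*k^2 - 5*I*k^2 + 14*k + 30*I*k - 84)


(1) = n - 7
(2) = gcd((g - 7*u)*(g + 5*u)^2, (g + u)*(g + 5*u)*(g + 6*u)) = g + 5*u
(3) = gcd((b - 7)*(b - 2)*(b - 1), (b - 7)*(b - 2)) = b^2 - 9*b + 14
(4) = 1
(5) = gcd((k + 7*I)*(k + 8*I), (k - 6)*(k - 7*I)*(k + 2*I)) = 1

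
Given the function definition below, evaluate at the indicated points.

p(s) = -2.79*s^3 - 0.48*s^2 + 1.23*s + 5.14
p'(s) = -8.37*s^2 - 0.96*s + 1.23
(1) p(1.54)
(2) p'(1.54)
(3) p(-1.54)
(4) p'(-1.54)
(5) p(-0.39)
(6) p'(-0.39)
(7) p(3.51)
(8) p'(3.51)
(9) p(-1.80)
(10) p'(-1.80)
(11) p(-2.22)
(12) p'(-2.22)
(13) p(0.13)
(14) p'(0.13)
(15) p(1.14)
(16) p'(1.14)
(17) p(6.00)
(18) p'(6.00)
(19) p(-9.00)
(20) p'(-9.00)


(1) = -4.29
(2) = -20.10
(3) = 12.30
(4) = -17.14
(5) = 4.75
(6) = 0.33
(7) = -117.11
(8) = -105.26
(9) = 17.64
(10) = -24.16
(11) = 30.57
(12) = -37.89
(13) = 5.29
(14) = 0.96
(15) = 1.78
(16) = -10.74
(17) = -607.40
(18) = -305.85
(19) = 1989.10
(20) = -668.10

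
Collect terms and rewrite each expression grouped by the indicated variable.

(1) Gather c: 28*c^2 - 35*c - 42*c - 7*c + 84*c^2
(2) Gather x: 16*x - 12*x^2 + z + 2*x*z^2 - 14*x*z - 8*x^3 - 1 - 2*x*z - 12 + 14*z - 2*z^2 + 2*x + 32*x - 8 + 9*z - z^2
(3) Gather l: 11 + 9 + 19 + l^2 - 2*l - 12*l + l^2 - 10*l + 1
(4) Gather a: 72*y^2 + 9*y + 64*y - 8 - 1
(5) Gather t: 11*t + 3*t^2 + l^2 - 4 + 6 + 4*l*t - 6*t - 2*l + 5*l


(1) = 112*c^2 - 84*c
(2) = -8*x^3 - 12*x^2 + x*(2*z^2 - 16*z + 50) - 3*z^2 + 24*z - 21
(3) = 2*l^2 - 24*l + 40
(4) = 72*y^2 + 73*y - 9
(5) = l^2 + 3*l + 3*t^2 + t*(4*l + 5) + 2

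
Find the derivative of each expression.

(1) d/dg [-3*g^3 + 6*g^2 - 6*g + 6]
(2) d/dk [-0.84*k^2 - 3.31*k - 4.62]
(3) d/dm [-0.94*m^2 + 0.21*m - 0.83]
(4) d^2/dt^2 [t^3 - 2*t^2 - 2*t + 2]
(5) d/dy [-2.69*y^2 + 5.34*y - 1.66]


(1) = -9*g^2 + 12*g - 6
(2) = -1.68*k - 3.31
(3) = 0.21 - 1.88*m
(4) = 6*t - 4
(5) = 5.34 - 5.38*y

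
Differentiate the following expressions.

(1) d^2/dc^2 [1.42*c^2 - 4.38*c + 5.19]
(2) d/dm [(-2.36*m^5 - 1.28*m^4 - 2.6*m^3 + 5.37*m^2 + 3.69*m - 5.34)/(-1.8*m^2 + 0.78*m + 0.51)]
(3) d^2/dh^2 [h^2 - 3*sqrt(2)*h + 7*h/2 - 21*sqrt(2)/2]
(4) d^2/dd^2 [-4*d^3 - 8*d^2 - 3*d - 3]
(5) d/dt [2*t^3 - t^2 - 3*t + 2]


(1) = 2.84000000000000
(2) = (12.744*m^6 - 2.7552*m^5 - 4.3332*m^4 - 6.6672*m^3 + 6.8526*m^2 - 13.7466*m + 6.0471)/(3.24*m^4 - 2.808*m^3 - 1.2276*m^2 + 0.7956*m + 0.2601)
(3) = 2
(4) = -24*d - 16
(5) = 6*t^2 - 2*t - 3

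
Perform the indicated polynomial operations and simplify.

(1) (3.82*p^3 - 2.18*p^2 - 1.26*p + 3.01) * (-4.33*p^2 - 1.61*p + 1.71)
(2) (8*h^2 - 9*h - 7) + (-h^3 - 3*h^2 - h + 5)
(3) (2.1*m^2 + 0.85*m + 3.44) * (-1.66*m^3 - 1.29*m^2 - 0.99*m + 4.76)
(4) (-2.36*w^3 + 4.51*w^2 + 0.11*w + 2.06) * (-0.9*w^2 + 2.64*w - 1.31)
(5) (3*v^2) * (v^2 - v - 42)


(1) = -16.5406*p^5 + 3.2892*p^4 + 15.4978*p^3 - 14.7325*p^2 - 7.0007*p + 5.1471
(2) = -h^3 + 5*h^2 - 10*h - 2
(3) = -3.486*m^5 - 4.12*m^4 - 8.8859*m^3 + 4.7169*m^2 + 0.6404*m + 16.3744
(4) = 2.124*w^5 - 10.2894*w^4 + 14.899*w^3 - 7.4717*w^2 + 5.2943*w - 2.6986
(5) = 3*v^4 - 3*v^3 - 126*v^2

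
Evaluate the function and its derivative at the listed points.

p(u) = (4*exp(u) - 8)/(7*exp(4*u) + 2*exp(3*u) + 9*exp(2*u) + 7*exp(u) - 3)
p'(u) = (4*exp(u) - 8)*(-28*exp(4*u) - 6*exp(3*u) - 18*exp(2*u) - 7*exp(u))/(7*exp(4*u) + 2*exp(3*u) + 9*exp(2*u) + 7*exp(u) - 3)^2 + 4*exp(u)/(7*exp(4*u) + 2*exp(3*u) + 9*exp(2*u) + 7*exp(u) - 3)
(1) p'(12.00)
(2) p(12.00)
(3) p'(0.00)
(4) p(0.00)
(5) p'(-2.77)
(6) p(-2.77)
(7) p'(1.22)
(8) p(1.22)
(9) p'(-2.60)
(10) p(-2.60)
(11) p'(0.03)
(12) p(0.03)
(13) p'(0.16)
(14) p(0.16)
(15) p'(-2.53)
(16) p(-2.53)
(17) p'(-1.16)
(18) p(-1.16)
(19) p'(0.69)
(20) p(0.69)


(1) = -0.00
(2) = 0.00
(3) = 0.67
(4) = -0.18
(5) = 0.52
(6) = 3.07
(7) = -0.01
(8) = 0.00
(9) = 0.69
(10) = 3.17
(11) = 0.61
(12) = -0.16
(13) = 0.41
(14) = -0.10
(15) = 0.78
(16) = 3.22
(17) = 694.45
(18) = -32.42
(19) = 0.05
(20) = -0.00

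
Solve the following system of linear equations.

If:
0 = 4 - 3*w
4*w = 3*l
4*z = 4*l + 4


Then:
l = 16/9
w = 4/3
z = 25/9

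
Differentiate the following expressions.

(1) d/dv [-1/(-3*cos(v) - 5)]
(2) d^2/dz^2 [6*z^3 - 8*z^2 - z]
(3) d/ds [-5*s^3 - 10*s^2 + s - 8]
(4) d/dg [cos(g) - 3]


(1) = 3*sin(v)/(3*cos(v) + 5)^2
(2) = 36*z - 16
(3) = -15*s^2 - 20*s + 1
(4) = -sin(g)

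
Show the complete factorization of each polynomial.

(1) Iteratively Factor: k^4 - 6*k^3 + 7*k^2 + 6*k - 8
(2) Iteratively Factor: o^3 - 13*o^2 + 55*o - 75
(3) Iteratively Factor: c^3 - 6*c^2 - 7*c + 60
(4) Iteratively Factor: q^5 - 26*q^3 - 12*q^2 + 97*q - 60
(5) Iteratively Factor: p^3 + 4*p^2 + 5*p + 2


(1) = (k - 2)*(k^3 - 4*k^2 - k + 4) = (k - 4)*(k - 2)*(k^2 - 1) = (k - 4)*(k - 2)*(k + 1)*(k - 1)
(2) = (o - 5)*(o^2 - 8*o + 15) = (o - 5)*(o - 3)*(o - 5)
(3) = (c - 5)*(c^2 - c - 12) = (c - 5)*(c + 3)*(c - 4)
(4) = (q + 3)*(q^4 - 3*q^3 - 17*q^2 + 39*q - 20) = (q - 1)*(q + 3)*(q^3 - 2*q^2 - 19*q + 20) = (q - 1)^2*(q + 3)*(q^2 - q - 20) = (q - 5)*(q - 1)^2*(q + 3)*(q + 4)
(5) = (p + 1)*(p^2 + 3*p + 2) = (p + 1)^2*(p + 2)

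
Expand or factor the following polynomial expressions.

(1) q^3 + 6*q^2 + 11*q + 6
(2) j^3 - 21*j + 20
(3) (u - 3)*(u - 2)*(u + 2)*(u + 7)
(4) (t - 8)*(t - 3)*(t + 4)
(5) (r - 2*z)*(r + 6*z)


(1) = (q + 1)*(q + 2)*(q + 3)
(2) = (j - 4)*(j - 1)*(j + 5)
(3) = u^4 + 4*u^3 - 25*u^2 - 16*u + 84
(4) = t^3 - 7*t^2 - 20*t + 96
(5) = r^2 + 4*r*z - 12*z^2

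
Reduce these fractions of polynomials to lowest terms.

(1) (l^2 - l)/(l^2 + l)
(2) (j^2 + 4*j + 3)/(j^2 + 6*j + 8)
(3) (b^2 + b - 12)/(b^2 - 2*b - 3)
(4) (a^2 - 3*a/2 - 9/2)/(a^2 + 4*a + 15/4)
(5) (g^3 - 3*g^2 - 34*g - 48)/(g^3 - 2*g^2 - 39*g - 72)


(1) = (l - 1)/(l + 1)
(2) = (j^2 + 4*j + 3)/(j^2 + 6*j + 8)
(3) = (b + 4)/(b + 1)
(4) = (2*a - 6)/(2*a + 5)
(5) = (g + 2)/(g + 3)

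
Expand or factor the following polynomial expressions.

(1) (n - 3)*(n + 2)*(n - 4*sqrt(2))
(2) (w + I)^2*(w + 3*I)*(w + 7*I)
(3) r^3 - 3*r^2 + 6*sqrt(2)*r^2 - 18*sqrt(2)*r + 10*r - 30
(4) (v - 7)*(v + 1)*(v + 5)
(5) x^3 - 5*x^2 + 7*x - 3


(1) = n^3 - 4*sqrt(2)*n^2 - n^2 - 6*n + 4*sqrt(2)*n + 24*sqrt(2)
(2) = w^4 + 12*I*w^3 - 42*w^2 - 52*I*w + 21
(3) = (r - 3)*(r + sqrt(2))*(r + 5*sqrt(2))
(4) = v^3 - v^2 - 37*v - 35
(5) = (x - 3)*(x - 1)^2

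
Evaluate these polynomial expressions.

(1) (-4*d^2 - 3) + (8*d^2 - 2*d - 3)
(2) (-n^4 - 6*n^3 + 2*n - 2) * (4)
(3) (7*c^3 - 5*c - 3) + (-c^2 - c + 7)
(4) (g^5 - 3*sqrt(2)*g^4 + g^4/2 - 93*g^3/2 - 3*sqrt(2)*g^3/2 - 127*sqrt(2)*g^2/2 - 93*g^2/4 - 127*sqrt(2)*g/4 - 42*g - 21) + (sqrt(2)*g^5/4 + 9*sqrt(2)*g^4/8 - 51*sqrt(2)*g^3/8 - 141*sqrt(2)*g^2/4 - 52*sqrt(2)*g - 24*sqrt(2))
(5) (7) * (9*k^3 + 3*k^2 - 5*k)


(1) = 4*d^2 - 2*d - 6
(2) = -4*n^4 - 24*n^3 + 8*n - 8
(3) = 7*c^3 - c^2 - 6*c + 4
(4) = sqrt(2)*g^5/4 + g^5 - 15*sqrt(2)*g^4/8 + g^4/2 - 93*g^3/2 - 63*sqrt(2)*g^3/8 - 395*sqrt(2)*g^2/4 - 93*g^2/4 - 335*sqrt(2)*g/4 - 42*g - 24*sqrt(2) - 21
(5) = 63*k^3 + 21*k^2 - 35*k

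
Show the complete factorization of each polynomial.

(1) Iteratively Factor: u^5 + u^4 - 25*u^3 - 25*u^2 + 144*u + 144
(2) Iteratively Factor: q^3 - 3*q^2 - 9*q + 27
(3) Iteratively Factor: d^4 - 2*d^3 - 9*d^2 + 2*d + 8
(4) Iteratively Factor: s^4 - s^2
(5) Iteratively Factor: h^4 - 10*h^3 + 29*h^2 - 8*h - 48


(1) = (u + 4)*(u^4 - 3*u^3 - 13*u^2 + 27*u + 36) = (u - 4)*(u + 4)*(u^3 + u^2 - 9*u - 9) = (u - 4)*(u - 3)*(u + 4)*(u^2 + 4*u + 3) = (u - 4)*(u - 3)*(u + 3)*(u + 4)*(u + 1)
(2) = (q - 3)*(q^2 - 9) = (q - 3)^2*(q + 3)
(3) = (d + 1)*(d^3 - 3*d^2 - 6*d + 8) = (d + 1)*(d + 2)*(d^2 - 5*d + 4) = (d - 4)*(d + 1)*(d + 2)*(d - 1)
(4) = (s + 1)*(s^3 - s^2) = s*(s + 1)*(s^2 - s) = s*(s - 1)*(s + 1)*(s)
(5) = (h - 4)*(h^3 - 6*h^2 + 5*h + 12) = (h - 4)*(h + 1)*(h^2 - 7*h + 12) = (h - 4)^2*(h + 1)*(h - 3)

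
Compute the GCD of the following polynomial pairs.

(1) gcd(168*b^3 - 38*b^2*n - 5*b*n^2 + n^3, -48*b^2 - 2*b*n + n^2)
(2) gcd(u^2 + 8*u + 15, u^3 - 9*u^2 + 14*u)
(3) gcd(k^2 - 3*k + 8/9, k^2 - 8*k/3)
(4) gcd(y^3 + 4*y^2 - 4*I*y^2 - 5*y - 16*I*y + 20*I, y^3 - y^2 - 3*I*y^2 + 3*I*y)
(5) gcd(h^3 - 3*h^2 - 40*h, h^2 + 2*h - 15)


(1) = gcd((-7*b + n)*(-4*b + n)*(6*b + n), (-8*b + n)*(6*b + n)) = 6*b + n
(2) = 1
(3) = k - 8/3
(4) = y - 1
(5) = gcd(h*(h - 8)*(h + 5), (h - 3)*(h + 5)) = h + 5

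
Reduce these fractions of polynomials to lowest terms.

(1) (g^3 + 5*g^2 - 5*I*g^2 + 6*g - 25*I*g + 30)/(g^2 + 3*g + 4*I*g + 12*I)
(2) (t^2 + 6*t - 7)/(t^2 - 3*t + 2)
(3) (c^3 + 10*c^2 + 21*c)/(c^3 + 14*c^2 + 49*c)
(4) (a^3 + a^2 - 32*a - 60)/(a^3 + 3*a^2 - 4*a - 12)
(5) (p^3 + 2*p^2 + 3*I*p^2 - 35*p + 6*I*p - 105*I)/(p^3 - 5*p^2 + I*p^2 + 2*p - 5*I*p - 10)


(1) = (g^3 + g^2*(5 - 5*I) + g*(6 - 25*I) + 30)/(g^2 + g*(3 + 4*I) + 12*I)
(2) = (t + 7)/(t - 2)
(3) = (c + 3)/(c + 7)
(4) = (a^2 - a - 30)/(a^2 + a - 6)
(5) = (p^2 + p*(7 + 3*I) + 21*I)/(p^2 + I*p + 2)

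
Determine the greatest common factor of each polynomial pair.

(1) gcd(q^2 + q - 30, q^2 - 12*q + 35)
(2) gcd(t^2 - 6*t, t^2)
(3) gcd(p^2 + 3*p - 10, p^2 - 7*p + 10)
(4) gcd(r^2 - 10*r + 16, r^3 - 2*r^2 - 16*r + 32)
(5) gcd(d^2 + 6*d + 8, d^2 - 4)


(1) = gcd((q - 5)*(q + 6), (q - 7)*(q - 5)) = q - 5
(2) = t
(3) = gcd((p - 2)*(p + 5), (p - 5)*(p - 2)) = p - 2
(4) = r - 2
(5) = gcd((d + 2)*(d + 4), (d - 2)*(d + 2)) = d + 2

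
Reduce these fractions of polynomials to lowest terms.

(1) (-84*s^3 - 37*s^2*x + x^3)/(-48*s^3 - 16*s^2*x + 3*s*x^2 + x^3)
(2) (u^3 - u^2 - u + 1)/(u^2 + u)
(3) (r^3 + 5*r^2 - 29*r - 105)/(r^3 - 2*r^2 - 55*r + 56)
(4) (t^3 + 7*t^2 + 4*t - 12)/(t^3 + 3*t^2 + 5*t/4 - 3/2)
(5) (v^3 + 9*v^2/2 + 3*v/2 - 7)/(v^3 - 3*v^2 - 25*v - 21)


(1) = (-7*s + x)/(-4*s + x)
(2) = (u^2 - 2*u + 1)/u
(3) = (r^2 - 2*r - 15)/(r^2 - 9*r + 8)
(4) = (4*t^2 + 20*t - 24)/(4*t^2 + 4*t - 3)
(5) = (2*v^3 + 9*v^2 + 3*v - 14)/(2*v^3 - 6*v^2 - 50*v - 42)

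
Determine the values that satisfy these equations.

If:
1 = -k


Then:
k = -1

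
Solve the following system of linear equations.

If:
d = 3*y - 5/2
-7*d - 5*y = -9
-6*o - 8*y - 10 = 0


Then:
d = 29/52
o = -118/39
y = 53/52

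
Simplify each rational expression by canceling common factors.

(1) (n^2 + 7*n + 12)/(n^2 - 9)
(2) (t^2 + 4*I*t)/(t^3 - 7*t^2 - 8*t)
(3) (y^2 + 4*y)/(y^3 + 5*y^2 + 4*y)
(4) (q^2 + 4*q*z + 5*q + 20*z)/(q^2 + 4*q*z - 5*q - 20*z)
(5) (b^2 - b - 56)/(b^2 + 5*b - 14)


(1) = (n + 4)/(n - 3)
(2) = (t + 4*I)/(t^2 - 7*t - 8)
(3) = 1/(y + 1)
(4) = (q + 5)/(q - 5)
(5) = (b - 8)/(b - 2)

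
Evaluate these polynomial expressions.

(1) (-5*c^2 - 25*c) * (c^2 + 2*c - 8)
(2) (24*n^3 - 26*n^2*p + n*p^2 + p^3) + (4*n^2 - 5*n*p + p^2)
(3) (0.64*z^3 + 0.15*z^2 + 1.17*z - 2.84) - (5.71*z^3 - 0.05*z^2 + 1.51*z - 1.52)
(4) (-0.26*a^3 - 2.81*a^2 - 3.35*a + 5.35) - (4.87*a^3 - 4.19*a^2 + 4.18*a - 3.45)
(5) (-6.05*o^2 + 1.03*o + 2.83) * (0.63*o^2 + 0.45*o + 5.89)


(1) = -5*c^4 - 35*c^3 - 10*c^2 + 200*c
(2) = 24*n^3 - 26*n^2*p + 4*n^2 + n*p^2 - 5*n*p + p^3 + p^2
(3) = -5.07*z^3 + 0.2*z^2 - 0.34*z - 1.32
(4) = -5.13*a^3 + 1.38*a^2 - 7.53*a + 8.8
(5) = -3.8115*o^4 - 2.0736*o^3 - 33.3881*o^2 + 7.3402*o + 16.6687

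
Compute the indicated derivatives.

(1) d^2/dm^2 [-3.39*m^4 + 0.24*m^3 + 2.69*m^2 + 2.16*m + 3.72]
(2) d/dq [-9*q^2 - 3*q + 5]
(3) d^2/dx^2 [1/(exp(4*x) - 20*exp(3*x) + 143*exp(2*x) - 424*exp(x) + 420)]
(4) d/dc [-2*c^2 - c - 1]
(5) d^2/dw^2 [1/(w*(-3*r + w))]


(1) = -40.68*m^2 + 1.44*m + 5.38
(2) = -18*q - 3
(3) = 4*((-4*exp(3*x) + 45*exp(2*x) - 143*exp(x) + 106)*(exp(4*x) - 20*exp(3*x) + 143*exp(2*x) - 424*exp(x) + 420) + 2*(2*exp(3*x) - 30*exp(2*x) + 143*exp(x) - 212)^2*exp(x))*exp(x)/(exp(4*x) - 20*exp(3*x) + 143*exp(2*x) - 424*exp(x) + 420)^3
(4) = -4*c - 1
(5) = 2*(-w^2 + w*(3*r - w) - (3*r - w)^2)/(w^3*(3*r - w)^3)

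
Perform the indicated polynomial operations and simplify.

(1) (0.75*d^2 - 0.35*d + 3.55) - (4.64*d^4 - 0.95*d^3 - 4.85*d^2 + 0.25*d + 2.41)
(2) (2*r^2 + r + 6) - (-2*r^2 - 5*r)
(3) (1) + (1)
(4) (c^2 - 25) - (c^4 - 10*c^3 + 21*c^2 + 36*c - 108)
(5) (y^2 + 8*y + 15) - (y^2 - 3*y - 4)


(1) = -4.64*d^4 + 0.95*d^3 + 5.6*d^2 - 0.6*d + 1.14
(2) = 4*r^2 + 6*r + 6
(3) = 2
(4) = -c^4 + 10*c^3 - 20*c^2 - 36*c + 83
(5) = 11*y + 19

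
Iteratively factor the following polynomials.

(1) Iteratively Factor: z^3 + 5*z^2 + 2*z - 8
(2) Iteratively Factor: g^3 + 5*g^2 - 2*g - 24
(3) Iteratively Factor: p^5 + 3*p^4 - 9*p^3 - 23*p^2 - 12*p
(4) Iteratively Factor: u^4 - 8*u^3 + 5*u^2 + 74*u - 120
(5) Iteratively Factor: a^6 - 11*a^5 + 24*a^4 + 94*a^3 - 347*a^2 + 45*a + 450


(1) = (z - 1)*(z^2 + 6*z + 8) = (z - 1)*(z + 4)*(z + 2)
(2) = (g - 2)*(g^2 + 7*g + 12) = (g - 2)*(g + 4)*(g + 3)
(3) = (p)*(p^4 + 3*p^3 - 9*p^2 - 23*p - 12) = p*(p - 3)*(p^3 + 6*p^2 + 9*p + 4) = p*(p - 3)*(p + 4)*(p^2 + 2*p + 1) = p*(p - 3)*(p + 1)*(p + 4)*(p + 1)
(4) = (u - 4)*(u^3 - 4*u^2 - 11*u + 30) = (u - 4)*(u + 3)*(u^2 - 7*u + 10) = (u - 5)*(u - 4)*(u + 3)*(u - 2)
(5) = (a - 5)*(a^5 - 6*a^4 - 6*a^3 + 64*a^2 - 27*a - 90) = (a - 5)*(a - 3)*(a^4 - 3*a^3 - 15*a^2 + 19*a + 30) = (a - 5)*(a - 3)*(a + 1)*(a^3 - 4*a^2 - 11*a + 30) = (a - 5)*(a - 3)*(a - 2)*(a + 1)*(a^2 - 2*a - 15) = (a - 5)*(a - 3)*(a - 2)*(a + 1)*(a + 3)*(a - 5)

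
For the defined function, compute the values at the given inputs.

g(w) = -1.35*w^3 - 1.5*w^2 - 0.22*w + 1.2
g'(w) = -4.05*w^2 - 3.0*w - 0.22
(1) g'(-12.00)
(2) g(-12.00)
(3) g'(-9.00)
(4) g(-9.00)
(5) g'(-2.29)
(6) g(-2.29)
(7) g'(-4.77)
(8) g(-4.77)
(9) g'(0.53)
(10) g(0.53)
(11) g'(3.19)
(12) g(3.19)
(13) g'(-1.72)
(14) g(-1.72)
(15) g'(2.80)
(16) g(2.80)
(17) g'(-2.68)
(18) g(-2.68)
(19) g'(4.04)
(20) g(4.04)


(1) = -547.42
(2) = 2120.64
(3) = -301.27
(4) = 865.83
(5) = -14.59
(6) = 10.05
(7) = -78.06
(8) = 114.64
(9) = -2.95
(10) = 0.46
(11) = -51.00
(12) = -58.59
(13) = -7.04
(14) = 4.01
(15) = -40.37
(16) = -40.81
(17) = -21.27
(18) = 17.00
(19) = -78.44
(20) = -113.19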